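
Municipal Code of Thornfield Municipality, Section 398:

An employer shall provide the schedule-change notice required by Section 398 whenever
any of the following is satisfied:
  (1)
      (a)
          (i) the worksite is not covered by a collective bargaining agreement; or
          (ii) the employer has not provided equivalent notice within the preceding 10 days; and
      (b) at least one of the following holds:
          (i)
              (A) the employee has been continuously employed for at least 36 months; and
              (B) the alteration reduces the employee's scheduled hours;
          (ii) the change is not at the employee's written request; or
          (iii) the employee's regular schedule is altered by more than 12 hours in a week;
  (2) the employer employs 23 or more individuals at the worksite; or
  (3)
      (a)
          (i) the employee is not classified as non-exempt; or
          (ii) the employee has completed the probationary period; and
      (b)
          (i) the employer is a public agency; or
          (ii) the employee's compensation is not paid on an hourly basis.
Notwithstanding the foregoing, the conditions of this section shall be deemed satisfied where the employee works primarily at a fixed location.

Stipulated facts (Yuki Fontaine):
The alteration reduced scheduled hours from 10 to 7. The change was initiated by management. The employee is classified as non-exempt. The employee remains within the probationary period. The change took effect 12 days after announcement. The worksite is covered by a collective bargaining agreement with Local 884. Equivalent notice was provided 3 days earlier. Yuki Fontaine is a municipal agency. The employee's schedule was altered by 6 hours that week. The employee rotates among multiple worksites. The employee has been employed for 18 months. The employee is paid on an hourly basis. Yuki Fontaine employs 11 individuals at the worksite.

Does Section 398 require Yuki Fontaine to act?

No — not required.

(i) no CBA — fails.
(ii) no recent notice — not met.
So (a) is not satisfied (F OR F).
(A) tenure ≥ 36 mo. — fails.
(B) hours reduced — holds.
So (i) is not satisfied (F AND T).
(ii) not employee-requested — met.
(iii) schedule shift > 12h — not satisfied.
(b): F OR T OR F → true.
(1) = F AND T = false.
(2) ≥ 23 at site — fails.
(i) not (non-exempt) — not satisfied.
(ii) past probation — fails.
(a) = F OR F = false.
(i) public agency — satisfied.
(ii) not (hourly-paid) — not met.
So (b) is satisfied (T OR F).
(3) = F AND T = false.
So Overall is not satisfied (F OR F OR F).
Exception (fixed location) — not satisfied.
Result: main false OR exception false → false.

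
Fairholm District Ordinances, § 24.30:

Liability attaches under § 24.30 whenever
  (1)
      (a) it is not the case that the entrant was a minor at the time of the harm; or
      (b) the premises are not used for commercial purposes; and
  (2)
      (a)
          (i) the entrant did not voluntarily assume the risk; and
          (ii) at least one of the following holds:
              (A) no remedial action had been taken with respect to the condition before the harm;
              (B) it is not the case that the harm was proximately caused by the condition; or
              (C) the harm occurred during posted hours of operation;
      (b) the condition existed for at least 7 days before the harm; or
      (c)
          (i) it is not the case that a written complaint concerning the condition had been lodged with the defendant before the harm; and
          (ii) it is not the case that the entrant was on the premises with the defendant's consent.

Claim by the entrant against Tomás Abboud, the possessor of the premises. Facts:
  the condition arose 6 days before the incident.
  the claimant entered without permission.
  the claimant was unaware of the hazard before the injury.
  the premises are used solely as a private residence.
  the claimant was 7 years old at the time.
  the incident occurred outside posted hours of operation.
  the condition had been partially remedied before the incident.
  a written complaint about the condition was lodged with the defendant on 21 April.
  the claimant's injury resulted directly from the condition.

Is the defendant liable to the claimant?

No — not liable.

(a) not (entrant a minor) — not met.
(b) not (commercial use) — holds.
(1) = F OR T = true.
(i) no assumed risk — met.
(A) no remedial action — fails.
(B) not (proximate cause) — not met.
(C) during posted hours — not met.
(ii): F OR F OR F → false.
(a): T AND F → false.
(b) condition ≥7 days old — not satisfied.
(i) not (complaint lodged) — not met.
(ii) not (consent to enter) — met.
(c) = F AND T = false.
(2) = F OR F OR F = false.
Overall: T AND F → false.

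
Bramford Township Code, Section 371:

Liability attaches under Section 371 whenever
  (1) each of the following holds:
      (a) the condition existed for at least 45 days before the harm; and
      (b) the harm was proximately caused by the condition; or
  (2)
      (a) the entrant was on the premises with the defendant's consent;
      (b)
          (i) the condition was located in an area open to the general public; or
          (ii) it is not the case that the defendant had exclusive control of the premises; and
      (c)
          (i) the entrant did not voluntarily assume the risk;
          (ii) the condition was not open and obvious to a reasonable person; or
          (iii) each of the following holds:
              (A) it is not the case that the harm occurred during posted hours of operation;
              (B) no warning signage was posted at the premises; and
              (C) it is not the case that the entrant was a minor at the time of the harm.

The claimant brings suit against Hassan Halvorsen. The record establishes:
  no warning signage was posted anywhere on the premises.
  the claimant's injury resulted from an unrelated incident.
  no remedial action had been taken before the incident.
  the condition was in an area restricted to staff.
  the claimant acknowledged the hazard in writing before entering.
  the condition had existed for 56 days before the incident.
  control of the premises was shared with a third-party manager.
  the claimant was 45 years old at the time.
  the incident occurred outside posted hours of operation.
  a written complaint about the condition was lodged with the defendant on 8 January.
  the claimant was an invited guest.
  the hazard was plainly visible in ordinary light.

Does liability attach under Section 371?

(a) condition ≥45 days old — satisfied.
(b) proximate cause — not met.
(1): T AND F → false.
(a) consent to enter — holds.
(i) public area — not met.
(ii) not (exclusive control) — met.
(b) = F OR T = true.
(i) no assumed risk — fails.
(ii) not open/obvious — not satisfied.
(A) not (during posted hours) — holds.
(B) no signage posted — satisfied.
(C) not (entrant a minor) — holds.
(iii) = T AND T AND T = true.
(c) = F OR F OR T = true.
(2): T AND T AND T → true.
Overall: F OR T → true.

Yes — liable.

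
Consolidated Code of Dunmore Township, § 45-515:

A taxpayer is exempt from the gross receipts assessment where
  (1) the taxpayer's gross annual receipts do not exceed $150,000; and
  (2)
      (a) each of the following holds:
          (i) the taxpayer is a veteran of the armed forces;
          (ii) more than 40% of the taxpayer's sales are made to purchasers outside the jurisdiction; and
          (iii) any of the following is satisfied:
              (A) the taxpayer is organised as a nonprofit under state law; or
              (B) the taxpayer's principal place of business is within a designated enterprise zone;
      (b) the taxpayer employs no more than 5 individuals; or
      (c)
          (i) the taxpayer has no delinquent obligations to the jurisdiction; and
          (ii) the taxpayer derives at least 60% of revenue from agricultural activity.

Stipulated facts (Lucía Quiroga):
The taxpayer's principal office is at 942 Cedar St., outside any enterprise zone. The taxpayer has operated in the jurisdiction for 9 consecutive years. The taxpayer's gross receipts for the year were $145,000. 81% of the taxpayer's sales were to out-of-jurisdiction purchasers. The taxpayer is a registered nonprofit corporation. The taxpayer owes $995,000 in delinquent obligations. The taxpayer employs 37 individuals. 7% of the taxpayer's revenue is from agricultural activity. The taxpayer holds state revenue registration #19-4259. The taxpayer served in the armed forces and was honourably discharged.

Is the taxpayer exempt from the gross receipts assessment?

Yes — exempt.

(1) receipts ≤ $150,000 — satisfied.
(i) veteran — holds.
(ii) >40% out-of-jur. sales — holds.
(A) nonprofit — holds.
(B) in enterprise zone — not satisfied.
(iii): T OR F → true.
(a): T AND T AND T → true.
(b) ≤ 5 employees — fails.
(i) no delinquency — not satisfied.
(ii) ≥60% agricultural — not satisfied.
(c): F AND F → false.
(2) = T OR F OR F = true.
So Overall is satisfied (T AND T).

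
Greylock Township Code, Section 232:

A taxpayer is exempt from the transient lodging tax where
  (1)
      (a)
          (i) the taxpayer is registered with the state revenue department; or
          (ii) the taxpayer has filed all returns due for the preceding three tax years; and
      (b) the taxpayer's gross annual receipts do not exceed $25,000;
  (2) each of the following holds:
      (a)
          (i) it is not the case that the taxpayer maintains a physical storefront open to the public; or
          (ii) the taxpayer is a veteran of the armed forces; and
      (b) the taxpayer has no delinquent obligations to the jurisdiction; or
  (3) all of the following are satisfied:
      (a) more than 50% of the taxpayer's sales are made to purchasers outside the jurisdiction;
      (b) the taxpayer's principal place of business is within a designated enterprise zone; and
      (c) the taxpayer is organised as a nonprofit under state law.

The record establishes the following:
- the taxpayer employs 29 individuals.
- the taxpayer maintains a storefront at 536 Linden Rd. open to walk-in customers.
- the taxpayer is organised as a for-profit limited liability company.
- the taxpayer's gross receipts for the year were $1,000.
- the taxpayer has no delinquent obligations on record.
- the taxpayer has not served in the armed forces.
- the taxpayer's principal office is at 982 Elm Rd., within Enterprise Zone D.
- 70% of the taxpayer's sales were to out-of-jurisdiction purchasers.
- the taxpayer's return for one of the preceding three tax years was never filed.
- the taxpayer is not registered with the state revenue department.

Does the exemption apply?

(i) state-registered — not met.
(ii) returns current — not satisfied.
So (a) is not satisfied (F OR F).
(b) receipts ≤ $25,000 — met.
(1) = F AND T = false.
(i) not (has storefront) — fails.
(ii) veteran — not satisfied.
(a) = F OR F = false.
(b) no delinquency — holds.
(2) = F AND T = false.
(a) >50% out-of-jur. sales — satisfied.
(b) in enterprise zone — met.
(c) nonprofit — fails.
(3): T AND T AND F → false.
Overall = F OR F OR F = false.

No — not exempt.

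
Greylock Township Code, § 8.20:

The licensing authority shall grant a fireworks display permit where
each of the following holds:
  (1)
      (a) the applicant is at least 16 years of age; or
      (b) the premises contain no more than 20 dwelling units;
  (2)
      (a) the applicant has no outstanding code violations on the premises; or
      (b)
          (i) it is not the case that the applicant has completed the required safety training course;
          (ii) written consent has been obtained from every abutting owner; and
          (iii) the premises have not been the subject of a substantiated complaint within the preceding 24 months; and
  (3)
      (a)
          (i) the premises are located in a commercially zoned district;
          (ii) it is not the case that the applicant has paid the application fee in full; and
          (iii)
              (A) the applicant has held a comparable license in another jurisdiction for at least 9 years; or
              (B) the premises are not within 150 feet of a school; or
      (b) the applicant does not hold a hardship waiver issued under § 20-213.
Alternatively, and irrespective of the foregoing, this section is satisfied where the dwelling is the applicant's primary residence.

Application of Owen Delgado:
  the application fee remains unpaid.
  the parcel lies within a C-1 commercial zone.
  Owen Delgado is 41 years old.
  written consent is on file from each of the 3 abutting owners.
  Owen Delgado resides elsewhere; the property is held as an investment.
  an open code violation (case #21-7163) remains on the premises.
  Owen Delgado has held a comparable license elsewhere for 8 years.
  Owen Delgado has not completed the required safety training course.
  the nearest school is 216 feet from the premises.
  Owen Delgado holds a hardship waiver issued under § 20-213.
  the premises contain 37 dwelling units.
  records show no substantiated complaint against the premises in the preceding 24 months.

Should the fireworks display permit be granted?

(a) age ≥ 16 — satisfied.
(b) ≤ 20 units — not met.
(1): T OR F → true.
(a) no code violations — fails.
(i) not (safety training) — holds.
(ii) all abutters consent — met.
(iii) no complaint in 24 mo. — satisfied.
(b): T AND T AND T → true.
So (2) is satisfied (F OR T).
(i) commercially zoned — holds.
(ii) not (fee paid) — satisfied.
(A) prior license ≥ 9 yr — not satisfied.
(B) ≥150 ft from school — satisfied.
(iii): F OR T → true.
(a) = T AND T AND T = true.
(b) not (hardship waiver) — not met.
(3): T OR F → true.
Overall: T AND T AND T → true.
Exception (primary residence) — not satisfied.
Result: main true OR exception false → true.

Yes — granted.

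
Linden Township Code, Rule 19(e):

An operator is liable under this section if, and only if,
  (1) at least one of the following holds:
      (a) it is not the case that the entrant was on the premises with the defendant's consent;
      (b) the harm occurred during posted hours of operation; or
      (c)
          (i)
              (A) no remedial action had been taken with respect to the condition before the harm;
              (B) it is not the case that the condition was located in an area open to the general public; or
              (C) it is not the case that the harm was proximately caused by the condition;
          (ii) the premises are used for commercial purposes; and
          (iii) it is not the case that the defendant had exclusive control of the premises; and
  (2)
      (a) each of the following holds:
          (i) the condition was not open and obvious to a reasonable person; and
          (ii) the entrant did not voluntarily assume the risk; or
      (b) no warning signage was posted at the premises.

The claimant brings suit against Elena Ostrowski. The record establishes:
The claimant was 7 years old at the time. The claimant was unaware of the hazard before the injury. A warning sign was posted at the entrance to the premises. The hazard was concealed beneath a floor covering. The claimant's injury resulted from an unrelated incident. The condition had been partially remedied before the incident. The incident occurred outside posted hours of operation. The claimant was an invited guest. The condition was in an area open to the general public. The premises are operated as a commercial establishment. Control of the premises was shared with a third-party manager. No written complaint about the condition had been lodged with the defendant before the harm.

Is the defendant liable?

Yes — liable.

(a) not (consent to enter) — not met.
(b) during posted hours — not met.
(A) no remedial action — not met.
(B) not (public area) — fails.
(C) not (proximate cause) — holds.
(i): F OR F OR T → true.
(ii) commercial use — met.
(iii) not (exclusive control) — met.
So (c) is satisfied (T AND T AND T).
So (1) is satisfied (F OR F OR T).
(i) not open/obvious — satisfied.
(ii) no assumed risk — holds.
So (a) is satisfied (T AND T).
(b) no signage posted — not met.
So (2) is satisfied (T OR F).
Overall = T AND T = true.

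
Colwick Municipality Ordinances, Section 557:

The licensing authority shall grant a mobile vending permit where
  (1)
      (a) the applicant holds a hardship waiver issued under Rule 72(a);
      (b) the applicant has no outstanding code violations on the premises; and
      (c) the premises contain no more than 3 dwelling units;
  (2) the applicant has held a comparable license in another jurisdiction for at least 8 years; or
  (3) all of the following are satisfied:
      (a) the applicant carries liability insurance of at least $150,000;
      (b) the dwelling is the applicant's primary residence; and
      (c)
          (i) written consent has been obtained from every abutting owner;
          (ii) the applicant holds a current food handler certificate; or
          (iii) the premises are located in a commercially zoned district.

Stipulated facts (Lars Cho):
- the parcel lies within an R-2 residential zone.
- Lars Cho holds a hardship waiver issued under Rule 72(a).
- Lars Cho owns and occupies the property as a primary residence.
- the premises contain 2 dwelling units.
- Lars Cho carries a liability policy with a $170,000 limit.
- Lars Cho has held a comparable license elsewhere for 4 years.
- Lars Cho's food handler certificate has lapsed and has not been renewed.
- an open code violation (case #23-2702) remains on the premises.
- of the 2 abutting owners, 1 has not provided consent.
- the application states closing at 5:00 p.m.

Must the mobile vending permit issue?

No — denied.

(a) hardship waiver — met.
(b) no code violations — not satisfied.
(c) ≤ 3 units — holds.
So (1) is not satisfied (T AND F AND T).
(2) prior license ≥ 8 yr — not met.
(a) insurance ≥ $150,000 — holds.
(b) primary residence — met.
(i) all abutters consent — fails.
(ii) food handler cert. — not met.
(iii) commercially zoned — not met.
So (c) is not satisfied (F OR F OR F).
So (3) is not satisfied (T AND T AND F).
So Overall is not satisfied (F OR F OR F).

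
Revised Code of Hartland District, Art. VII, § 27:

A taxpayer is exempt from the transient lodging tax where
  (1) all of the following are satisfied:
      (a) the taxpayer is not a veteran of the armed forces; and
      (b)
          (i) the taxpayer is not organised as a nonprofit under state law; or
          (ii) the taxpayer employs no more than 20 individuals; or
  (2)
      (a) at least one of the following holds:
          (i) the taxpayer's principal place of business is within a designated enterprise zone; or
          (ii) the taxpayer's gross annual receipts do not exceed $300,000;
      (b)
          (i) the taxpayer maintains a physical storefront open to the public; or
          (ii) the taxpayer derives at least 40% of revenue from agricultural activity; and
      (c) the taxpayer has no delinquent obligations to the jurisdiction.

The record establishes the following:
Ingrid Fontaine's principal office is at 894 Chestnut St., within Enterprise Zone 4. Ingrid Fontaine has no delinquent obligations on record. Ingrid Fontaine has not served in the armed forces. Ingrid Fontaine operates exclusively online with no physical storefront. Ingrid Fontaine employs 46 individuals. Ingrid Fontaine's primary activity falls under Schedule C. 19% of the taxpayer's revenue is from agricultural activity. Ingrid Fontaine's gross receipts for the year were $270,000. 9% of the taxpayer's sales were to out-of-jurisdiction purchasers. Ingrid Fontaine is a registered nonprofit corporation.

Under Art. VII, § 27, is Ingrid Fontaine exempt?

No — not exempt.

(a) not (veteran) — satisfied.
(i) not (nonprofit) — fails.
(ii) ≤ 20 employees — fails.
(b): F OR F → false.
So (1) is not satisfied (T AND F).
(i) in enterprise zone — met.
(ii) receipts ≤ $300,000 — holds.
(a): T OR T → true.
(i) has storefront — not met.
(ii) ≥40% agricultural — fails.
So (b) is not satisfied (F OR F).
(c) no delinquency — satisfied.
(2) = T AND F AND T = false.
Overall: F OR F → false.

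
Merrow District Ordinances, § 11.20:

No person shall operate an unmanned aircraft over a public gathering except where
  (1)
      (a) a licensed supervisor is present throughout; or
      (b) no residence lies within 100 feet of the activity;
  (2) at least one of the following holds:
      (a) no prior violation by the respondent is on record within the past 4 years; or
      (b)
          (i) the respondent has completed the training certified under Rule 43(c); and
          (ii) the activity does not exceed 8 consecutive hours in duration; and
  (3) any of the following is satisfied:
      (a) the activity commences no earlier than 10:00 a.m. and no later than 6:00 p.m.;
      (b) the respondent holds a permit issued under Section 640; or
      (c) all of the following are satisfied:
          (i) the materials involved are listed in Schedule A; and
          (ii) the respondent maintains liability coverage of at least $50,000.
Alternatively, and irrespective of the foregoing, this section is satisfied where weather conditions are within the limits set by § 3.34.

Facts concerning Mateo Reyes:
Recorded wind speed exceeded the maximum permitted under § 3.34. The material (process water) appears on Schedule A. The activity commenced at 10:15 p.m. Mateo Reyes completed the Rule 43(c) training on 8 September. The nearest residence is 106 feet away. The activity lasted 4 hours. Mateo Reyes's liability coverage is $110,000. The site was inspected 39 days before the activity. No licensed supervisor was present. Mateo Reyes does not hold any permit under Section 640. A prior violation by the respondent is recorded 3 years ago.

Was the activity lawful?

Yes — lawful.

(a) supervisor present — not met.
(b) no residence in 100 ft — met.
(1) = F OR T = true.
(a) no prior violation — fails.
(i) training certified — met.
(ii) ≤ 8 hrs duration — holds.
(b) = T AND T = true.
So (2) is satisfied (F OR T).
(a) start within hours — fails.
(b) holds permit — not met.
(i) Schedule A material — holds.
(ii) coverage ≥ $50,000 — met.
(c): T AND T → true.
(3) = F OR F OR T = true.
So Overall is satisfied (T AND T AND T).
Exception (weather ok) — not satisfied.
Result: main true OR exception false → true.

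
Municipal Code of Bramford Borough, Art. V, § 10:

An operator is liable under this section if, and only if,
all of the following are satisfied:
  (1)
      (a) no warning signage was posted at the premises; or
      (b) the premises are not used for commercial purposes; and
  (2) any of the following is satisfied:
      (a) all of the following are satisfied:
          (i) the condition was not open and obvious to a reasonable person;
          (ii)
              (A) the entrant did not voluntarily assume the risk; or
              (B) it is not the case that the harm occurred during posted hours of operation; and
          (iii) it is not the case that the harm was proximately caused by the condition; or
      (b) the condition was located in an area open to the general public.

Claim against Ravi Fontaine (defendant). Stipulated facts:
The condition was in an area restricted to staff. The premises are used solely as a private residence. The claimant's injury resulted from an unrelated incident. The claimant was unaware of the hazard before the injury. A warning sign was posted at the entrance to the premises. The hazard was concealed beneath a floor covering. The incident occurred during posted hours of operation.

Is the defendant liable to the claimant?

Yes — liable.

(a) no signage posted — not satisfied.
(b) not (commercial use) — holds.
So (1) is satisfied (F OR T).
(i) not open/obvious — satisfied.
(A) no assumed risk — holds.
(B) not (during posted hours) — fails.
(ii): T OR F → true.
(iii) not (proximate cause) — satisfied.
(a) = T AND T AND T = true.
(b) public area — fails.
(2) = T OR F = true.
Overall = T AND T = true.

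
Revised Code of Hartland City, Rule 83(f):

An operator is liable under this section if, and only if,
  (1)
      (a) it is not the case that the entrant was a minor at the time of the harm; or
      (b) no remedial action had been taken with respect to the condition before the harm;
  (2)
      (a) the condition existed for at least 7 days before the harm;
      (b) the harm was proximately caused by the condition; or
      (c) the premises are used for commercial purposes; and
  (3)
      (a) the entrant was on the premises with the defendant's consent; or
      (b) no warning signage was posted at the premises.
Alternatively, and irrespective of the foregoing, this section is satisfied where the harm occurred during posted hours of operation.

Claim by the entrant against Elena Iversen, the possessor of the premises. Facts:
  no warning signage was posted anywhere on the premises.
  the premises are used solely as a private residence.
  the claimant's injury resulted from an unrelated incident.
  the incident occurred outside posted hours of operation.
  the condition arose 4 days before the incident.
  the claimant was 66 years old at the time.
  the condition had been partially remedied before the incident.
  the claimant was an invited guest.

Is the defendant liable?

(a) not (entrant a minor) — met.
(b) no remedial action — fails.
(1) = T OR F = true.
(a) condition ≥7 days old — fails.
(b) proximate cause — fails.
(c) commercial use — fails.
So (2) is not satisfied (F OR F OR F).
(a) consent to enter — holds.
(b) no signage posted — holds.
(3) = T OR T = true.
So Overall is not satisfied (T AND F AND T).
Exception (during posted hours) — not satisfied.
Result: main false OR exception false → false.

No — not liable.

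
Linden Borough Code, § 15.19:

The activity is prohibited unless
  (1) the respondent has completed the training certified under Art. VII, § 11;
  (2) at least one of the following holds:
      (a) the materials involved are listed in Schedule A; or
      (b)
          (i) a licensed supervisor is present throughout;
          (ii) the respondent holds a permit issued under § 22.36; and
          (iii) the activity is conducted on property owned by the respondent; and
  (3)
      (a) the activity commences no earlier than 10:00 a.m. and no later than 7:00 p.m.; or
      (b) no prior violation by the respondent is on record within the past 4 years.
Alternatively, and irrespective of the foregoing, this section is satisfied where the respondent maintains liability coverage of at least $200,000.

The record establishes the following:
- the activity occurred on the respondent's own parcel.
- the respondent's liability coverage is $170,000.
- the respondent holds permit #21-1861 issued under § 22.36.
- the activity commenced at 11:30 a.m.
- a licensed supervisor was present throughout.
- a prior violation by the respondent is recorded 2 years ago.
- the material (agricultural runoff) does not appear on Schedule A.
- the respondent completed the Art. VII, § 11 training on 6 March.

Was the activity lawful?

Yes — lawful.

(1) training certified — holds.
(a) Schedule A material — not met.
(i) supervisor present — satisfied.
(ii) holds permit — holds.
(iii) own property — met.
(b): T AND T AND T → true.
So (2) is satisfied (F OR T).
(a) start within hours — satisfied.
(b) no prior violation — fails.
So (3) is satisfied (T OR F).
Overall = T AND T AND T = true.
Exception (coverage ≥ $200,000) — not satisfied.
Result: main true OR exception false → true.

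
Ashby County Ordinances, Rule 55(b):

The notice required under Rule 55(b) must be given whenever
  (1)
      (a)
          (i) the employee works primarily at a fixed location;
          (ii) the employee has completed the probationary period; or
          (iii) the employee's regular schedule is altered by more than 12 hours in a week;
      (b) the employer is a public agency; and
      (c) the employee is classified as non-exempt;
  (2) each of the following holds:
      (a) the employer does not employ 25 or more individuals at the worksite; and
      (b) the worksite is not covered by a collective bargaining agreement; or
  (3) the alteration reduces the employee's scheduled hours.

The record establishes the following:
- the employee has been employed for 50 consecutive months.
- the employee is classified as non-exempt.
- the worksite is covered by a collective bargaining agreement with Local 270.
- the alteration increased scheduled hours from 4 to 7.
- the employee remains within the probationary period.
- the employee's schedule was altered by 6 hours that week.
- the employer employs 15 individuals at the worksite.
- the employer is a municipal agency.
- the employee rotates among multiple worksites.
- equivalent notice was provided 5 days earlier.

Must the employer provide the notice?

No — not required.

(i) fixed location — not met.
(ii) past probation — not met.
(iii) schedule shift > 12h — fails.
So (a) is not satisfied (F OR F OR F).
(b) public agency — met.
(c) non-exempt — holds.
(1): F AND T AND T → false.
(a) not (≥ 25 at site) — holds.
(b) no CBA — fails.
So (2) is not satisfied (T AND F).
(3) hours reduced — not met.
Overall = F OR F OR F = false.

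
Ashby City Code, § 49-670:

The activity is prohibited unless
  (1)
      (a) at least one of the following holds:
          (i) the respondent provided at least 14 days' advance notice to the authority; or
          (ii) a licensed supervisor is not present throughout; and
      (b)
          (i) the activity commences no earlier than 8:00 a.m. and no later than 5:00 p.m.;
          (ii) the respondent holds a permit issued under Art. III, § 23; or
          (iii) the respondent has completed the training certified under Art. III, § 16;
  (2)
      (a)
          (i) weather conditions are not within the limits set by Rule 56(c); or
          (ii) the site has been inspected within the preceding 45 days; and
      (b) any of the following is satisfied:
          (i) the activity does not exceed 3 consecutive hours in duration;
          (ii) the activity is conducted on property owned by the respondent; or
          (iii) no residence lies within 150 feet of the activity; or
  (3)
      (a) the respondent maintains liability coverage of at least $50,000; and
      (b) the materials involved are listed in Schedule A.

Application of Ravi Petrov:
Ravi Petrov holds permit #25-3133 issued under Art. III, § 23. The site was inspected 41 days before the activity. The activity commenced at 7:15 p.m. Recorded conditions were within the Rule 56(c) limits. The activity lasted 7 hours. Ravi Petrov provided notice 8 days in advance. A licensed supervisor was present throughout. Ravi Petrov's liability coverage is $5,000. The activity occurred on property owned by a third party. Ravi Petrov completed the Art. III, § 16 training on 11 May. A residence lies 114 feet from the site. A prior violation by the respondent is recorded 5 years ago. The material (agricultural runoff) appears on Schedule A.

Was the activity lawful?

No — unlawful.

(i) ≥14 days' notice — not satisfied.
(ii) not (supervisor present) — fails.
(a) = F OR F = false.
(i) start within hours — fails.
(ii) holds permit — met.
(iii) training certified — met.
(b) = F OR T OR T = true.
(1) = F AND T = false.
(i) not (weather ok) — not met.
(ii) site inspected — holds.
(a) = F OR T = true.
(i) ≤ 3 hrs duration — not met.
(ii) own property — fails.
(iii) no residence in 150 ft — not satisfied.
(b) = F OR F OR F = false.
So (2) is not satisfied (T AND F).
(a) coverage ≥ $50,000 — not met.
(b) Schedule A material — satisfied.
(3): F AND T → false.
Overall: F OR F OR F → false.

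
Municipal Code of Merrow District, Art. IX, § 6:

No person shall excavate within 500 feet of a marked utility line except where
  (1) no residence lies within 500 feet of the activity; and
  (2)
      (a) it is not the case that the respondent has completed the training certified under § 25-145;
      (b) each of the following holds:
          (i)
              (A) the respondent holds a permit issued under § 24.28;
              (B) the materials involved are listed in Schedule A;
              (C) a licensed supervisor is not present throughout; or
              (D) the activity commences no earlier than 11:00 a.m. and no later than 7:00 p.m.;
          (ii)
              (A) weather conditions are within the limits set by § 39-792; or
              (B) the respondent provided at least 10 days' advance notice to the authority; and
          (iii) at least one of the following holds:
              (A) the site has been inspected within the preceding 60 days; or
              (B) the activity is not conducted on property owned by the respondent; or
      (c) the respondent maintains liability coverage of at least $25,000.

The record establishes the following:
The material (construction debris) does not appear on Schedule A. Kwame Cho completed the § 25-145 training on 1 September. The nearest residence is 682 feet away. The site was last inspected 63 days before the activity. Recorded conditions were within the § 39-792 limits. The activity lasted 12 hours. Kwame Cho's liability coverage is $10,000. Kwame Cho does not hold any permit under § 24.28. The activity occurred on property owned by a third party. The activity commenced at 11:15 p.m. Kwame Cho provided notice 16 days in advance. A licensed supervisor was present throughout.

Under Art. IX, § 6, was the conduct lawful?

(1) no residence in 500 ft — met.
(a) not (training certified) — fails.
(A) holds permit — not satisfied.
(B) Schedule A material — fails.
(C) not (supervisor present) — not satisfied.
(D) start within hours — not met.
So (i) is not satisfied (F OR F OR F OR F).
(A) weather ok — satisfied.
(B) ≥10 days' notice — met.
(ii): T OR T → true.
(A) site inspected — not satisfied.
(B) not (own property) — met.
So (iii) is satisfied (F OR T).
(b) = F AND T AND T = false.
(c) coverage ≥ $25,000 — fails.
(2): F OR F OR F → false.
So Overall is not satisfied (T AND F).

No — unlawful.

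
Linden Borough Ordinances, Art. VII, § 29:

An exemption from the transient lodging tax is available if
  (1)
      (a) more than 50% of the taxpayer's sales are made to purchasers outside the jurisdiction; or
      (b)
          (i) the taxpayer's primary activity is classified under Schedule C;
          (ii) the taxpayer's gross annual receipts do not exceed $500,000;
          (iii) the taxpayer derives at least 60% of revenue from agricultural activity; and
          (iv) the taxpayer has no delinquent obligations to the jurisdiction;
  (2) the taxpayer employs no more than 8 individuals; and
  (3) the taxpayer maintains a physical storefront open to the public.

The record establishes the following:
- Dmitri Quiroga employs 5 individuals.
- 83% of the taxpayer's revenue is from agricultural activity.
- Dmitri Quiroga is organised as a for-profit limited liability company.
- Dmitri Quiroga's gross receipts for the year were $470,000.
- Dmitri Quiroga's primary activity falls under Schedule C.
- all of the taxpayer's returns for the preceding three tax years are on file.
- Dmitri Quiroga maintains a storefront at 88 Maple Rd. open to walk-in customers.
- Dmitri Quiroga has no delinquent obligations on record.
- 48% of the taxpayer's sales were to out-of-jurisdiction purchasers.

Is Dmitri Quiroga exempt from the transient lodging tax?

Yes — exempt.

(a) >50% out-of-jur. sales — not met.
(i) Schedule C activity — holds.
(ii) receipts ≤ $500,000 — satisfied.
(iii) ≥60% agricultural — met.
(iv) no delinquency — met.
(b): T AND T AND T AND T → true.
So (1) is satisfied (F OR T).
(2) ≤ 8 employees — met.
(3) has storefront — holds.
So Overall is satisfied (T AND T AND T).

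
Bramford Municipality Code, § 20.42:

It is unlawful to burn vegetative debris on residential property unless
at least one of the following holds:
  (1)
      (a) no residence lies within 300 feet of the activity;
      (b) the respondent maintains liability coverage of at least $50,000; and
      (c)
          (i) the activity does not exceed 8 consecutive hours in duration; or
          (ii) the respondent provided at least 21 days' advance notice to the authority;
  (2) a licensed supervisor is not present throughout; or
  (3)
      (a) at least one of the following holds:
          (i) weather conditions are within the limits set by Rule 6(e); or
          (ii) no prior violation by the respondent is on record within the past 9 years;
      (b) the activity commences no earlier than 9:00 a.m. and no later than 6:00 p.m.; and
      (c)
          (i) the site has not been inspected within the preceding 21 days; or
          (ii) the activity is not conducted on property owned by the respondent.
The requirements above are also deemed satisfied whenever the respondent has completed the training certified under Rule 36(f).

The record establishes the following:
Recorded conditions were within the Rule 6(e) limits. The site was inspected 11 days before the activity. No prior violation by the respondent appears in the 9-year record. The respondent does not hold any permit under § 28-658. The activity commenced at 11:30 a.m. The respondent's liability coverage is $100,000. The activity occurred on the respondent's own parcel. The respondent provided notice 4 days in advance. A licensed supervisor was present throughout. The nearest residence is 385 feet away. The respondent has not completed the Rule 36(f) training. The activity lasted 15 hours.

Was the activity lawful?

No — unlawful.

(a) no residence in 300 ft — holds.
(b) coverage ≥ $50,000 — holds.
(i) ≤ 8 hrs duration — fails.
(ii) ≥21 days' notice — not met.
So (c) is not satisfied (F OR F).
(1): T AND T AND F → false.
(2) not (supervisor present) — fails.
(i) weather ok — holds.
(ii) no prior violation — met.
(a) = T OR T = true.
(b) start within hours — met.
(i) not (site inspected) — not satisfied.
(ii) not (own property) — fails.
(c): F OR F → false.
(3): T AND T AND F → false.
So Overall is not satisfied (F OR F OR F).
Exception (training certified) — not satisfied.
Result: main false OR exception false → false.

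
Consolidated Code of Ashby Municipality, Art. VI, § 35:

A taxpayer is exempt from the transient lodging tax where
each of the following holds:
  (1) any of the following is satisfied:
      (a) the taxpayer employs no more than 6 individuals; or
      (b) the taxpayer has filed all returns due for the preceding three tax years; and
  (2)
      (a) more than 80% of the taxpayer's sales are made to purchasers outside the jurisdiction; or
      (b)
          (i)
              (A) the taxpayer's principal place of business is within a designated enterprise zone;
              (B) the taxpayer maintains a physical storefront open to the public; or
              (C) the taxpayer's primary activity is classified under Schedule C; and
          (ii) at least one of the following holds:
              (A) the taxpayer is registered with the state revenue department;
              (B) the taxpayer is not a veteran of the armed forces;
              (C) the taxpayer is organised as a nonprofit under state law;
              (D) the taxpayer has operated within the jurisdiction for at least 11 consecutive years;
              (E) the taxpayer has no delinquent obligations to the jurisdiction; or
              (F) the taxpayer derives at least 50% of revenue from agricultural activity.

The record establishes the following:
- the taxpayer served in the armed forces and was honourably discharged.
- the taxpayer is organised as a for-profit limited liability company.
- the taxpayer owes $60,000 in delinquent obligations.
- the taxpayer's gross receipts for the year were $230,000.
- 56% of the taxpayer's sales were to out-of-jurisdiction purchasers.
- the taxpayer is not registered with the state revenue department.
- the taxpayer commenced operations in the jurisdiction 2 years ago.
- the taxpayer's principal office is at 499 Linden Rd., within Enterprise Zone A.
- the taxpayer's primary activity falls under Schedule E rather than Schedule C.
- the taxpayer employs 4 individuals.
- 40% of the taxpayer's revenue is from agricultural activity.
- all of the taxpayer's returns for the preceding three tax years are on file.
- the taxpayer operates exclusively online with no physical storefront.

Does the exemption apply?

(a) ≤ 6 employees — satisfied.
(b) returns current — met.
(1): T OR T → true.
(a) >80% out-of-jur. sales — not satisfied.
(A) in enterprise zone — met.
(B) has storefront — not met.
(C) Schedule C activity — not satisfied.
(i) = T OR F OR F = true.
(A) state-registered — not met.
(B) not (veteran) — not met.
(C) nonprofit — fails.
(D) ≥ 11 yrs in jurisdiction — not met.
(E) no delinquency — not met.
(F) ≥50% agricultural — fails.
(ii): F OR F OR F OR F OR F OR F → false.
(b): T AND F → false.
So (2) is not satisfied (F OR F).
So Overall is not satisfied (T AND F).

No — not exempt.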